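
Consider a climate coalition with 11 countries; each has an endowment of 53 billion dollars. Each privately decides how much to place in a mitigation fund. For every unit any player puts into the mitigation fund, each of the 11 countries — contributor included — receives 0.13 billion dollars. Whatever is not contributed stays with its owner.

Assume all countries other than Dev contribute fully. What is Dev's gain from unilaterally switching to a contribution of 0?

46.11 billion dollars

Switching from a contribution of 53 to 0 lets Dev keep an extra 53 billion dollars, but lowers the mitigation fund by 53, which costs Dev their own share of that drop: 0.13 × 53 = 6.89.
Net gain = 53 − 6.89 = 46.11. The private return per contributed unit (0.13) is below 1, so free-riding is indeed the best response regardless of what the others do.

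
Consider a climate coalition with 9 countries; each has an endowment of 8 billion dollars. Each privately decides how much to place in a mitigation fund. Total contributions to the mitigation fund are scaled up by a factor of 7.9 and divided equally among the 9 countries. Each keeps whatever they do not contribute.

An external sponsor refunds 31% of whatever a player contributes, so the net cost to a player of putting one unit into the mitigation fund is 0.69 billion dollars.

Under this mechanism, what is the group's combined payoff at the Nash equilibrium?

591.12 billion dollars

The effective private return per unit is now (7.9/9) / 0.69 = 1.2721 > 1, so every player's dominant strategy flips to full contribution.
So the Nash equilibrium is full contribution by all 9; the group earns 9 × (8 × 0.31 + 7.9 × 8) = 591.12.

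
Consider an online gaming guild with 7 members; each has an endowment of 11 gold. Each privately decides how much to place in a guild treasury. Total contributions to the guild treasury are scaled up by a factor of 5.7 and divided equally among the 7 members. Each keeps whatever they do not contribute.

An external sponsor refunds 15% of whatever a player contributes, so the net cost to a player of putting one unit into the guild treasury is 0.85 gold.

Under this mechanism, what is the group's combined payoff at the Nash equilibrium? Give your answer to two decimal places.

77.00 gold

With the mechanism, a contributed unit returns (5.7/7) / 0.85 = 0.9580 per unit of net cost — still below 1 — so contributing 0 remains dominant for every player.
At the Nash equilibrium no one contributes; group total payoff = 7 × 11 = 77.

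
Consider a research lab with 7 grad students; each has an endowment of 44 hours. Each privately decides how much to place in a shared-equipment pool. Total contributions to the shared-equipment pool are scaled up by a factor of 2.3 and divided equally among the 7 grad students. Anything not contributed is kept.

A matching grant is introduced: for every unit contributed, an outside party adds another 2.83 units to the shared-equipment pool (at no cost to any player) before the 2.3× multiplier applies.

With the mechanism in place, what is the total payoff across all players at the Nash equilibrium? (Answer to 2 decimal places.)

The effective private return per unit is now 2.3 × 3.83 / 7 = 1.2584 > 1, so every player's dominant strategy flips to full contribution.
So the Nash equilibrium is full contribution by all 7; the group earns 2.3 × 3.83 × 308 = 2713.17.

2713.17 hours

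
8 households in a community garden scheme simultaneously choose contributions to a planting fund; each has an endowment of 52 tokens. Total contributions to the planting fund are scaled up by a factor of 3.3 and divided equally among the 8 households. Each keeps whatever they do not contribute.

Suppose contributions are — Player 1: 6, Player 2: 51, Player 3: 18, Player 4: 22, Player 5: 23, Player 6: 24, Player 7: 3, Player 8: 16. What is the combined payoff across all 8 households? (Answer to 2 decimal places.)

Total contributed: 6 + 51 + 18 + 22 + 23 + 24 + 3 + 16 = 163; total kept: 8 × 52 − 163 = 253.
The planting fund pays out 3.3 × 163 = 537.90 in aggregate.
Group total = 253 + 537.90 = 790.90.

790.90 tokens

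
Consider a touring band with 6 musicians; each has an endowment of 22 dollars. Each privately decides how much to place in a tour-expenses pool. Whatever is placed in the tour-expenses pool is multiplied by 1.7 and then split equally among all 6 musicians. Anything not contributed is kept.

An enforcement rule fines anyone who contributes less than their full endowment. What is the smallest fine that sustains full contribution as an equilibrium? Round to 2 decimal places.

15.77 dollars

Given the others contribute fully, the best deviation is to contribute 0 (any partial contribution still incurs the fine and gives up units whose private return 0.2833 is below 1).
Deviating from 22 to 0 saves 22 dollars but forfeits the deviator's share of the drop in the tour-expenses pool: 1.7/6 × 22 = 6.23.
So the deviation gain is 22 − 6.23 = 15.77, and the fine must be at least 15.77 dollars to wipe it out.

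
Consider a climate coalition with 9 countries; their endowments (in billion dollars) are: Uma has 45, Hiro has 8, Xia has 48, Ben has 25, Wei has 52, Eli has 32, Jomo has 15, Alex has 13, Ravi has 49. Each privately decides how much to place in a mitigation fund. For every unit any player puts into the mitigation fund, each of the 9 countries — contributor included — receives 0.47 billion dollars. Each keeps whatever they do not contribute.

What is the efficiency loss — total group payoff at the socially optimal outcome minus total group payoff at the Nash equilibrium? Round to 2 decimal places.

927.01 billion dollars

The private return per contributed unit is 0.47 < 1 for everyone, so the Nash equilibrium is zero contribution and the group total is Σ E_j = 45 + 8 + 48 + 25 + 52 + 32 + 15 + 13 + 49 = 287.
Each contributed unit returns 4.230 to the group, so the social optimum is full contribution by everyone: group total = 4.230 × 287 = 1214.01.
Efficiency loss = (4.230 − 1) × 287 = 927.01.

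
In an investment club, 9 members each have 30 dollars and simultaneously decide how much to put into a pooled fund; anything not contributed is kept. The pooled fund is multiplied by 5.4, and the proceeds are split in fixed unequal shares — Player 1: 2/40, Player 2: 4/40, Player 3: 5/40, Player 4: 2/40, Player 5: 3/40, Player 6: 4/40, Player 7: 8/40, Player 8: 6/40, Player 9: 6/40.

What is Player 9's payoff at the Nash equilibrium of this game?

For player j, contributing a unit is worthwhile iff 5.4 × (j's share) ≥ 1, i.e. iff j's share is at least 0.1852.
Player 7 alone (share 8/40) is above the threshold, contributing 30; the remaining 8 contribute 0. Total contributed: 30.
Player 9 keeps 30 and receives 5.4 × 30 × 6/40 = 24.30 from the pooled fund, for a payoff of 54.30.

54.30 dollars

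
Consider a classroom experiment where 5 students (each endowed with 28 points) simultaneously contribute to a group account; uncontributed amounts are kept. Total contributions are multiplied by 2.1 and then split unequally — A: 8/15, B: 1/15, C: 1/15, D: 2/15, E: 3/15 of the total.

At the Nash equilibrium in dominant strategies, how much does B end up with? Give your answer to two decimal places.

A player with share s gets back 2.1·s per unit contributed, so full contribution is dominant for anyone with s > 1/2.1 = 0.4762 and zero contribution is dominant for anyone below.
The only share above 0.4762 is A's 8/15, contributing 28; the remaining 4 contribute 0. Total contributed: 28.
B keeps 28 and receives 2.1 × 28 × 1/15 = 3.92 from the group account, for a payoff of 31.92.

31.92 points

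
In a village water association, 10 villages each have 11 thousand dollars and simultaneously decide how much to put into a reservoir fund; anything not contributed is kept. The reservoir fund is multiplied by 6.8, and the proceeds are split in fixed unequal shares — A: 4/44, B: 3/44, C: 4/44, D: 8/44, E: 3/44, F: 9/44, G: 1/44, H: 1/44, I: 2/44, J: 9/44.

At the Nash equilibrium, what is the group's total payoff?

301.40 thousand dollars

A player with share s gets back 6.8·s per unit contributed, so full contribution is dominant for anyone with s > 1/6.8 = 0.1471 and zero contribution is dominant for anyone below.
D, F and J are above the threshold, contributing 11 each; the remaining 7 contribute 0. Total contributed: 33.
The reservoir fund pays out 6.8 × 33 = 224.40 in total (split across the unequal shares, but the aggregate is all that matters for the group sum).
The 7 free-riders keep 11 each, adding 77. Group total = 77 + 224.40 = 301.40.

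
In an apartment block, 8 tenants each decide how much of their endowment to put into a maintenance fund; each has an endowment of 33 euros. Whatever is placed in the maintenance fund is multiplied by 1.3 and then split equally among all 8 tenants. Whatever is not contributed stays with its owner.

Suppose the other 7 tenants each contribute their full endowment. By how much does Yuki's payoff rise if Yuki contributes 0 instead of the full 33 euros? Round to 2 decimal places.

Switching from a contribution of 33 to 0 lets Yuki keep an extra 33 euros, but lowers the maintenance fund by 33, which costs Yuki their own share of that drop: 1.3/8 × 33 = 5.36.
Net gain = 33 − 5.36 = 27.64. The private return per contributed unit (0.1625) is below 1, so free-riding is indeed the best response regardless of what the others do.

27.64 euros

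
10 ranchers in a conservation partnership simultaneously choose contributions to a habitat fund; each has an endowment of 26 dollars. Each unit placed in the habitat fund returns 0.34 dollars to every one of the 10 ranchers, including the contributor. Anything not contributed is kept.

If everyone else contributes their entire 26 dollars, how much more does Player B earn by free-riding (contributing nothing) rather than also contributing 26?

Switching from a contribution of 26 to 0 lets Player B keep an extra 26 dollars, but lowers the habitat fund by 26, which costs Player B their own share of that drop: 0.34 × 26 = 8.84.
Net gain = 26 − 8.84 = 17.16. The private return per contributed unit (0.34) is below 1, so free-riding is indeed the best response regardless of what the others do.

17.16 dollars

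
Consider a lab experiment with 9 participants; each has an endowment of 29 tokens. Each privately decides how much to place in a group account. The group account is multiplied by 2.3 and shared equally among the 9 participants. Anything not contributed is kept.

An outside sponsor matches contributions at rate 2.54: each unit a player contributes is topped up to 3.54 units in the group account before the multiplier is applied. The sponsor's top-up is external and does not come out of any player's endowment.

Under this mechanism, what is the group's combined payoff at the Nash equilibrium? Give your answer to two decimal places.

261.00 tokens

The effective private return is 2.3 × 3.54 / 9 = 0.9047, which is still under 1, so the mechanism doesn't change anyone's dominant strategy: zero contribution.
At the Nash equilibrium no one contributes; group total payoff = 9 × 29 = 261.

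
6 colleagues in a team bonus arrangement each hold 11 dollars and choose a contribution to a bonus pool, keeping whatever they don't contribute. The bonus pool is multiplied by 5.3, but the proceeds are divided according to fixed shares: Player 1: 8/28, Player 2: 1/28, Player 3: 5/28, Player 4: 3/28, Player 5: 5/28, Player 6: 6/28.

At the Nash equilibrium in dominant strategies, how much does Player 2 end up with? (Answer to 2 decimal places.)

15.16 dollars

Each unit j contributes comes back to j as 5.3 × (j's share), so j prefers to contribute only if that share exceeds 1/5.3 = 0.1887; otherwise keeping the unit dominates.
Player 1 and Player 6 clear that bar, contributing 11 each; the remaining 4 contribute 0. Total contributed: 22.
Player 2 keeps 11 and receives 5.3 × 22 × 1/28 = 4.16 from the bonus pool, for a payoff of 15.16.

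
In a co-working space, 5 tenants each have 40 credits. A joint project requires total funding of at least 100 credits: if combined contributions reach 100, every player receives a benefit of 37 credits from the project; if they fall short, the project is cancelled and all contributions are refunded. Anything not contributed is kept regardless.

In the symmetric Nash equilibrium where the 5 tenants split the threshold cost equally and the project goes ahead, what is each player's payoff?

57 credits

Equal share of the threshold: 100/5 = 20.
At this profile no one gains by cutting their contribution: any cut drops the total below 100, the project is cancelled, contributions are refunded, and the deviator ends with 40, which is less than 40 − 20 + 37 = 57. Contributing more than 20 just wastes the excess. So contributing exactly 20 is a best response.
Each player's payoff: 40 − 20 + 37 = 57.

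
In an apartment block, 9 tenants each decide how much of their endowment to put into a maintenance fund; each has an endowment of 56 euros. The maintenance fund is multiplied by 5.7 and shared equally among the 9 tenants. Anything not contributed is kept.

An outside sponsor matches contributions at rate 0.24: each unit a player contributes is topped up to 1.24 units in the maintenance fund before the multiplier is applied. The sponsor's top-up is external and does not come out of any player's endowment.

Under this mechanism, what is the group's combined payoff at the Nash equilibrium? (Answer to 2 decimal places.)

504.00 euros

Even with the mechanism, each unit contributed returns only 5.7 × 1.24 / 9 = 0.7853 per unit of net cost, so contributing nothing is still dominant.
Everyone keeps their endowment and the group total is 9 × 56 = 504.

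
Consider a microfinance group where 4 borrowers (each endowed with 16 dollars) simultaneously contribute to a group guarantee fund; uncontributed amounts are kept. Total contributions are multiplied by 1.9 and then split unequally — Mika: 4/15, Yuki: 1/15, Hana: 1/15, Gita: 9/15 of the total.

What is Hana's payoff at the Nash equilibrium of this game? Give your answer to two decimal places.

18.03 dollars

Each unit j contributes comes back to j as 1.9 × (j's share), so j prefers to contribute only if that share exceeds 1/1.9 = 0.5263; otherwise keeping the unit dominates.
The only share above 0.5263 is Gita's 9/15, contributing 16; the remaining 3 contribute 0. Total contributed: 16.
Hana keeps 16 and receives 1.9 × 16 × 1/15 = 2.03 from the group guarantee fund, for a payoff of 18.03.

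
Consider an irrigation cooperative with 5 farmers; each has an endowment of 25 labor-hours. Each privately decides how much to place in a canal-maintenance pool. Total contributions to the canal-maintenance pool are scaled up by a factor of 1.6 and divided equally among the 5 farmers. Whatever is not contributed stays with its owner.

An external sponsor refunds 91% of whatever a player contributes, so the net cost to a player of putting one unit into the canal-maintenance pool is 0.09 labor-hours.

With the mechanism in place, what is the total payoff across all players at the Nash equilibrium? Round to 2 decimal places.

With the mechanism, a contributed unit returns (1.6/5) / 0.09 = 3.5556 per unit of net cost to the contributor — now above 1 — so contributing fully is weakly dominant for every player.
At the Nash equilibrium everyone contributes 25. Group total payoff = 5 × (25 × 0.91 + 1.6 × 25) = 313.75.

313.75 labor-hours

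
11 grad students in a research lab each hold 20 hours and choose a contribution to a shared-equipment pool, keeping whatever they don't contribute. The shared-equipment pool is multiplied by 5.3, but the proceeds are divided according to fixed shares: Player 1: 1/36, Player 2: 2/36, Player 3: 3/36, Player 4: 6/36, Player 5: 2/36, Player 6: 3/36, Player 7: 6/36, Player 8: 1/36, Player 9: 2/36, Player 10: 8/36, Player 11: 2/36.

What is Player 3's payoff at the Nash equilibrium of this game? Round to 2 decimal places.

A player with share s gets back 5.3·s per unit contributed, so full contribution is dominant for anyone with s > 1/5.3 = 0.1887 and zero contribution is dominant for anyone below.
Only Player 10 (8/36) clears that bar, contributing 20; the remaining 10 contribute 0. Total contributed: 20.
Player 3 keeps 20 and receives 5.3 × 20 × 3/36 = 8.83 from the shared-equipment pool, for a payoff of 28.83.

28.83 hours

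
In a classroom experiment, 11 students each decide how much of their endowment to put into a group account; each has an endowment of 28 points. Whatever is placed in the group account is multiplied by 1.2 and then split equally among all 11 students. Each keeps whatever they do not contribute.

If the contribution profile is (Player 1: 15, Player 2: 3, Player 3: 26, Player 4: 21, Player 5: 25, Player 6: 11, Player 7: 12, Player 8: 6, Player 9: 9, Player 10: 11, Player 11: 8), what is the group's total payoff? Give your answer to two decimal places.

Total contributed: 15 + 3 + 26 + 21 + 25 + 11 + 12 + 6 + 9 + 11 + 8 = 147; total kept: 11 × 28 − 147 = 161.
The group account pays out 1.2 × 147 = 176.40 in aggregate.
Group total = 161 + 176.40 = 337.40.

337.40 points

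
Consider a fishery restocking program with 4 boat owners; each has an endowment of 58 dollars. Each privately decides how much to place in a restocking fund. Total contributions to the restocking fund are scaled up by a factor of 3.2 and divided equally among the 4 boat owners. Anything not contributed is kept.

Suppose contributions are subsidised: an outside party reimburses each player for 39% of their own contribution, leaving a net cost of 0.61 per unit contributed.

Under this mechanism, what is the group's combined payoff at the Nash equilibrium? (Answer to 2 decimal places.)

832.88 dollars

Under the mechanism each unit contributed yields (3.2/4) / 0.61 = 1.3115 back to its contributor per unit of net cost, which exceeds 1, making full contribution the dominant choice for everyone.
So the Nash equilibrium is full contribution by all 4; the group earns 4 × (58 × 0.39 + 3.2 × 58) = 832.88.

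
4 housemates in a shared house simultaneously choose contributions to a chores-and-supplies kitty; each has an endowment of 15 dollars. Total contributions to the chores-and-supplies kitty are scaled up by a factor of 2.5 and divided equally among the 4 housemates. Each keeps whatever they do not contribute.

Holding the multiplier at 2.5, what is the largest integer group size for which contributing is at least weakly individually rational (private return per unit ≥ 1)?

2

Private return per unit is 2.5/(group size), which is ≥ 1 whenever the group size is ≤ 2.5.
The largest such integer is 2.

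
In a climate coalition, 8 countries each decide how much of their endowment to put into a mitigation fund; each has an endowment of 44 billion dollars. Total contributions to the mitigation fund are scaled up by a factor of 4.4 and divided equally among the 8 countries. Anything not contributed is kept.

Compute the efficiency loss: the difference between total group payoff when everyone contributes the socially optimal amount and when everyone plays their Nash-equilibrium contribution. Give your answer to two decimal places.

Each contributed unit returns 4.4/8 = 0.5500 to its contributor — below 1 — so contributing 0 is dominant for every player. At the Nash equilibrium everyone keeps their 44, and the group total is 8 × 44 = 352.
Each contributed unit returns 4.400 to the group as a whole (0.5500 to each of 8 players), which exceeds 1, so the social optimum is full contribution: group total = 4.400 × 352 = 1548.80.
Efficiency loss = 1548.80 − 352 = 1196.80.

1196.80 billion dollars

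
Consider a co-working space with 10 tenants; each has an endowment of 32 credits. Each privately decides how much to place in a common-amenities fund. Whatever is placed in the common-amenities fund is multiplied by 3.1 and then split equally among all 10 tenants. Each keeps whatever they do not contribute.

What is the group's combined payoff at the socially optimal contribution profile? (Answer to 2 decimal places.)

992.00 credits

Each contributed unit returns 3.100 to the group as a whole (0.3100 to each of 10 players), which exceeds 1, so the social optimum is full contribution: group total = 3.100 × 320 = 992.00.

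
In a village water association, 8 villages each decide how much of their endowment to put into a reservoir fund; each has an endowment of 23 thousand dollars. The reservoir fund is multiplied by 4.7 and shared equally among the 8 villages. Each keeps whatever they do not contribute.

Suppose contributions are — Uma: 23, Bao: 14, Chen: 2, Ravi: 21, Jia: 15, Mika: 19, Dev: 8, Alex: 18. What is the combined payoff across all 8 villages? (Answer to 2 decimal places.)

Total contributed: 23 + 14 + 2 + 21 + 15 + 19 + 8 + 18 = 120; total kept: 8 × 23 − 120 = 64.
The reservoir fund pays out 4.7 × 120 = 564.00 in aggregate.
Group total = 64 + 564.00 = 628.00.

628.00 thousand dollars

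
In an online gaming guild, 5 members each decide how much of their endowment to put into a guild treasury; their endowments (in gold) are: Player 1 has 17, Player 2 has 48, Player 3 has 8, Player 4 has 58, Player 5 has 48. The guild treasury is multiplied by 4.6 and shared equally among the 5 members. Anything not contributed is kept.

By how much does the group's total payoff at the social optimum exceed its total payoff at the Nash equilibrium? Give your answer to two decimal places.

644.40 gold

The private return per contributed unit is 4.6/5 = 0.9200 < 1 for every player regardless of endowment, so the Nash equilibrium is zero contribution and the group total is Σ E_j = 17 + 48 + 8 + 58 + 48 = 179.
Each contributed unit returns 4.600 to the group, so the social optimum is full contribution by everyone: group total = 4.600 × 179 = 823.40.
Efficiency loss = (4.600 − 1) × 179 = 644.40.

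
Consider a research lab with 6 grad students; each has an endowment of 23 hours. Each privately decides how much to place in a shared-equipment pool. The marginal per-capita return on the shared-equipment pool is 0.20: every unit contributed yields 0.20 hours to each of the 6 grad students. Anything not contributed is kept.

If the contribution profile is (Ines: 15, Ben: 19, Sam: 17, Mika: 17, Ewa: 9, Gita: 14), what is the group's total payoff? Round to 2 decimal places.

Total contributed: 15 + 19 + 17 + 17 + 9 + 14 = 91; total kept: 6 × 23 − 91 = 47.
The shared-equipment pool pays out 0.20 × 6 × 91 = 109.20 in aggregate.
Group total = 47 + 109.20 = 156.20.

156.20 hours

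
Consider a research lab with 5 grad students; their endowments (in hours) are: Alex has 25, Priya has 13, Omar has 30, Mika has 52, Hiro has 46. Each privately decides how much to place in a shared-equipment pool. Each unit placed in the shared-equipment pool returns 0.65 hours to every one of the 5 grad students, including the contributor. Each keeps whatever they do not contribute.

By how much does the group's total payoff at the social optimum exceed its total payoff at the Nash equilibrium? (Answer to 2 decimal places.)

373.50 hours

The private return per contributed unit is 0.65 < 1 for everyone, so the Nash equilibrium is zero contribution and the group total is Σ E_j = 25 + 13 + 30 + 52 + 46 = 166.
Each contributed unit returns 3.250 to the group, so the social optimum is full contribution by everyone: group total = 3.250 × 166 = 539.50.
Efficiency loss = (3.250 − 1) × 166 = 373.50.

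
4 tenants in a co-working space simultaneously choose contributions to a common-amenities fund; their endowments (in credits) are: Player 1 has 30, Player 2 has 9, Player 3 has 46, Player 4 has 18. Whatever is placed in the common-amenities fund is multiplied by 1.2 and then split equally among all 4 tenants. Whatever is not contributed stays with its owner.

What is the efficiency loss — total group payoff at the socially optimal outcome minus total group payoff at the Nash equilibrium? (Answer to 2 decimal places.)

The private return per contributed unit is 1.2/4 = 0.3000 < 1 for every player regardless of endowment, so the Nash equilibrium is zero contribution and the group total is Σ E_j = 30 + 9 + 46 + 18 = 103.
Each contributed unit returns 1.200 to the group, so the social optimum is full contribution by everyone: group total = 1.200 × 103 = 123.60.
Efficiency loss = (1.200 − 1) × 103 = 20.60.

20.60 credits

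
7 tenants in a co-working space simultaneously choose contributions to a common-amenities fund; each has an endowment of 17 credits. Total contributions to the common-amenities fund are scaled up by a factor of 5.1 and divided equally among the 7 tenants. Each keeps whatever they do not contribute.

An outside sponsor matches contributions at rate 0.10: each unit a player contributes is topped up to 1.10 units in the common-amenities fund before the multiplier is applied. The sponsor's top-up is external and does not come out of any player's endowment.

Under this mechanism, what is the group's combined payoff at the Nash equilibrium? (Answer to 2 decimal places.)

Even with the mechanism, each unit contributed returns only 5.1 × 1.10 / 7 = 0.8014 per unit of net cost, so contributing nothing is still dominant.
Everyone keeps their endowment and the group total is 7 × 17 = 119.

119.00 credits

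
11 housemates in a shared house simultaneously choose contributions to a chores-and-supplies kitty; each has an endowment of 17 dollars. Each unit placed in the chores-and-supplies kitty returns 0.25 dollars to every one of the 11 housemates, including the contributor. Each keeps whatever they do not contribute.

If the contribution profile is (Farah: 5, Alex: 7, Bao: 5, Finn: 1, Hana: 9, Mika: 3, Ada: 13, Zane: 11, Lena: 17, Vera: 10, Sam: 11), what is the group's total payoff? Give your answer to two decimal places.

Total contributed: 5 + 7 + 5 + 1 + 9 + 3 + 13 + 11 + 17 + 10 + 11 = 92; total kept: 11 × 17 − 92 = 95.
The chores-and-supplies kitty pays out 0.25 × 11 × 92 = 253.00 in aggregate.
Group total = 95 + 253.00 = 348.00.

348.00 dollars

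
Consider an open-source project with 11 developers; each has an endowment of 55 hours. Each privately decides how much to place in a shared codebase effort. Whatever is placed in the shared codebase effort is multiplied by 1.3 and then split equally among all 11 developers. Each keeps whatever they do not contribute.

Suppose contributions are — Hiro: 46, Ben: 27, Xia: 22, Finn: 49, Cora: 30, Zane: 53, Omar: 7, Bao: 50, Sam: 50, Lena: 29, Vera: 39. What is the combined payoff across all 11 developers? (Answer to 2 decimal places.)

725.60 hours

Total contributed: 46 + 27 + 22 + 49 + 30 + 53 + 7 + 50 + 50 + 29 + 39 = 402; total kept: 11 × 55 − 402 = 203.
The shared codebase effort pays out 1.3 × 402 = 522.60 in aggregate.
Group total = 203 + 522.60 = 725.60.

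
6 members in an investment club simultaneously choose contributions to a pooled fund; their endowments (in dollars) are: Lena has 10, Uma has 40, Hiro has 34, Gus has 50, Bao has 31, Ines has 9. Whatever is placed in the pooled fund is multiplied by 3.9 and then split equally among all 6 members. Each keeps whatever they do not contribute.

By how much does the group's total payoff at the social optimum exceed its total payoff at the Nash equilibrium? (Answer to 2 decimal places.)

504.60 dollars

The private return per contributed unit is 3.9/6 = 0.6500 < 1 for every player regardless of endowment, so the Nash equilibrium is zero contribution and the group total is Σ E_j = 10 + 40 + 34 + 50 + 31 + 9 = 174.
Each contributed unit returns 3.900 to the group, so the social optimum is full contribution by everyone: group total = 3.900 × 174 = 678.60.
Efficiency loss = (3.900 − 1) × 174 = 504.60.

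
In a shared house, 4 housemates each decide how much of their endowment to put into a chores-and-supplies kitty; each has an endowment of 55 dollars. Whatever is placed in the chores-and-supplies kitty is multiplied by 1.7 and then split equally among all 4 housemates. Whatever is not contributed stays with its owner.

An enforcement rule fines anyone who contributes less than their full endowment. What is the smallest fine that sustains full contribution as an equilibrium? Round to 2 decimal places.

Given the others contribute fully, the best deviation is to contribute 0 (any partial contribution still incurs the fine and gives up units whose private return 0.4250 is below 1).
Deviating from 55 to 0 saves 55 dollars but forfeits the deviator's share of the drop in the chores-and-supplies kitty: 1.7/4 × 55 = 23.37.
So the deviation gain is 55 − 23.37 = 31.63, and the fine must be at least 31.63 dollars to wipe it out.

31.63 dollars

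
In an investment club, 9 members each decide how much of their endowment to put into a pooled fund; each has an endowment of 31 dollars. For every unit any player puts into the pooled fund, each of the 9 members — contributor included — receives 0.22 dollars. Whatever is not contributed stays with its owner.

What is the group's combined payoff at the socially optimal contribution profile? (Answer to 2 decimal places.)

552.42 dollars

Each contributed unit returns 1.980 to the group as a whole (0.22 to each of 9 players), which exceeds 1, so the social optimum is full contribution: group total = 1.980 × 279 = 552.42.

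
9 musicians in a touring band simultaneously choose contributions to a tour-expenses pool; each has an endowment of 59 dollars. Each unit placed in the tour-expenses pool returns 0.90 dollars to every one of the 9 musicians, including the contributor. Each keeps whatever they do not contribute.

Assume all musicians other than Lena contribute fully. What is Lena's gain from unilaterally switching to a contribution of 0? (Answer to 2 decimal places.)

5.90 dollars

Switching from a contribution of 59 to 0 lets Lena keep an extra 59 dollars, but lowers the tour-expenses pool by 59, which costs Lena their own share of that drop: 0.90 × 59 = 53.10.
Net gain = 59 − 53.10 = 5.90. The private return per contributed unit (0.90) is below 1, so free-riding is indeed the best response regardless of what the others do.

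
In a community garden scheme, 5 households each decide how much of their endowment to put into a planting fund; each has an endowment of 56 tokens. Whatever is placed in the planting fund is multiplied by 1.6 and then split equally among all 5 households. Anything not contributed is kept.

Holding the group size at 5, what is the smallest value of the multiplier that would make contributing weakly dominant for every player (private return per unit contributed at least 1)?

A contributed unit returns (multiplier)/5 to its contributor.
This reaches 1 exactly when the multiplier is 5.

5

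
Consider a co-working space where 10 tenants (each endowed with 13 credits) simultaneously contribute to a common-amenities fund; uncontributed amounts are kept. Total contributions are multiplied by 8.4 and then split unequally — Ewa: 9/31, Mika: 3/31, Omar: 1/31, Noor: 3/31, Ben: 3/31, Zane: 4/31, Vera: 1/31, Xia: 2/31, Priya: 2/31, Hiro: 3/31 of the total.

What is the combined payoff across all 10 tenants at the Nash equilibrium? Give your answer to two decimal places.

Each unit j contributes comes back to j as 8.4 × (j's share), so j prefers to contribute only if that share exceeds 1/8.4 = 0.1190; otherwise keeping the unit dominates.
Ewa and Zane are above the threshold, contributing 13 each; the remaining 8 contribute 0. Total contributed: 26.
The common-amenities fund pays out 8.4 × 26 = 218.40 in total (split across the unequal shares, but the aggregate is all that matters for the group sum).
The 8 free-riders keep 13 each, adding 104. Group total = 104 + 218.40 = 322.40.

322.40 credits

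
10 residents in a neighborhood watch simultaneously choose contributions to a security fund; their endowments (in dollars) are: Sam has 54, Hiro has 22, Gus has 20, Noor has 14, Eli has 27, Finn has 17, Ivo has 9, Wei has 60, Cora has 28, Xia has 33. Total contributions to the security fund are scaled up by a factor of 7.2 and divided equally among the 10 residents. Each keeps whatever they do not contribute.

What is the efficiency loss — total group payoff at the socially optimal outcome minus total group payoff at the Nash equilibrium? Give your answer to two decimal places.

1760.80 dollars

The private return per contributed unit is 7.2/10 = 0.7200 < 1 for every player regardless of endowment, so the Nash equilibrium is zero contribution and the group total is Σ E_j = 54 + 22 + 20 + 14 + 27 + 17 + 9 + 60 + 28 + 33 = 284.
Each contributed unit returns 7.200 to the group, so the social optimum is full contribution by everyone: group total = 7.200 × 284 = 2044.80.
Efficiency loss = (7.200 − 1) × 284 = 1760.80.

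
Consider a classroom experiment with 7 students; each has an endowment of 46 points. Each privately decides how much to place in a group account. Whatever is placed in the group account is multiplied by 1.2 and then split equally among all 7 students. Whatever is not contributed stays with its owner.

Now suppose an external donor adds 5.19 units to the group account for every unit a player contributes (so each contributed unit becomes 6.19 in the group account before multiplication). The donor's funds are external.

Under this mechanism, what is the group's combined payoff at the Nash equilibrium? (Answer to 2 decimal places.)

The effective private return per unit is now 1.2 × 6.19 / 7 = 1.0611 > 1, so every player's dominant strategy flips to full contribution.
At the Nash equilibrium everyone contributes 46. Group total payoff = 1.2 × 6.19 × 322 = 2391.82.

2391.82 points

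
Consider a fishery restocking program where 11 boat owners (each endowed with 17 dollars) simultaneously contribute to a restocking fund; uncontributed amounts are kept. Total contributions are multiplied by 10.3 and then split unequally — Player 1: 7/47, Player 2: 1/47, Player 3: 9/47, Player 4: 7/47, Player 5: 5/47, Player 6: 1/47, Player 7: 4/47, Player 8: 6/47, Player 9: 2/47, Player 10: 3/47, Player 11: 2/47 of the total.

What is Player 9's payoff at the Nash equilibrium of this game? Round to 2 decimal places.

54.26 dollars

A player with share s gets back 10.3·s per unit contributed, so full contribution is dominant for anyone with s > 1/10.3 = 0.0971 and zero contribution is dominant for anyone below.
Player 1, Player 3, Player 4, Player 5 and Player 8 are above the threshold, contributing 17 each; the remaining 6 contribute 0. Total contributed: 85.
Player 9 keeps 17 and receives 10.3 × 85 × 2/47 = 37.26 from the restocking fund, for a payoff of 54.26.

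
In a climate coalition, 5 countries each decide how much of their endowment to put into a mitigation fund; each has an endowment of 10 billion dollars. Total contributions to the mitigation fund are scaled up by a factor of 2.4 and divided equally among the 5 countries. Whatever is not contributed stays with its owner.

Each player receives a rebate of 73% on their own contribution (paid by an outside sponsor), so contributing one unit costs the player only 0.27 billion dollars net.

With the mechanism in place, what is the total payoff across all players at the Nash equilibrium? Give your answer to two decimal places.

Under the mechanism each unit contributed yields (2.4/5) / 0.27 = 1.7778 back to its contributor per unit of net cost, which exceeds 1, making full contribution the dominant choice for everyone.
So the Nash equilibrium is full contribution by all 5; the group earns 5 × (10 × 0.73 + 2.4 × 10) = 156.50.

156.50 billion dollars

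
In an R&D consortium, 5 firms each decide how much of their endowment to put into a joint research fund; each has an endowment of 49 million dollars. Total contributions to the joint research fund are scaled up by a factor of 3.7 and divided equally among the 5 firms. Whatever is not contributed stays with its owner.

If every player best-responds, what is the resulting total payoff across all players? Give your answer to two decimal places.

245.00 million dollars

Each contributed unit returns 3.7/5 = 0.7400 to its contributor — below 1 — so contributing 0 is dominant for every player. At the Nash equilibrium everyone keeps their 49, and the group total is 5 × 49 = 245.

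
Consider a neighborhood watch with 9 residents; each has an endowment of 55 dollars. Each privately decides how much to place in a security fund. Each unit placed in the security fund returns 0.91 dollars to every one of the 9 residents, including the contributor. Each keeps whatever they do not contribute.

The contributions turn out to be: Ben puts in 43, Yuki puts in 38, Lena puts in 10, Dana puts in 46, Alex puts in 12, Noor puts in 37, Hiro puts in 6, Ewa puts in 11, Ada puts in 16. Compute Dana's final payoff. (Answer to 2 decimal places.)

208.29 dollars

Total contributed: 43 + 38 + 10 + 46 + 12 + 37 + 6 + 11 + 16 = 219.
Each receives 0.91 × 219 = 199.29 from the security fund.
Dana keeps 55 − 46 = 9, so Dana's payoff is 9 + 199.29 = 208.29.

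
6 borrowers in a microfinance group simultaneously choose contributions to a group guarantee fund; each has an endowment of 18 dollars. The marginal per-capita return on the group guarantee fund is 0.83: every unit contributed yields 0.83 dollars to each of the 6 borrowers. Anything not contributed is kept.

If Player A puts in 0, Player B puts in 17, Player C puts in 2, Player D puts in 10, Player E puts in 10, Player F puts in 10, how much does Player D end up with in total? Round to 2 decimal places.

Total contributed: 0 + 17 + 2 + 10 + 10 + 10 = 49.
Each receives 0.83 × 49 = 40.67 from the group guarantee fund.
Player D keeps 18 − 10 = 8, so Player D's payoff is 8 + 40.67 = 48.67.

48.67 dollars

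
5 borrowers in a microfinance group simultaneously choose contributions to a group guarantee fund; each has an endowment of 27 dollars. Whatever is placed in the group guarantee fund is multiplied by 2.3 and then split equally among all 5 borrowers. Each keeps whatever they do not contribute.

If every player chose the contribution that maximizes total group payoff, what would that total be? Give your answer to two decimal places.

Each contributed unit returns 2.300 to the group as a whole (0.4600 to each of 5 players), which exceeds 1, so the social optimum is full contribution: group total = 2.300 × 135 = 310.50.

310.50 dollars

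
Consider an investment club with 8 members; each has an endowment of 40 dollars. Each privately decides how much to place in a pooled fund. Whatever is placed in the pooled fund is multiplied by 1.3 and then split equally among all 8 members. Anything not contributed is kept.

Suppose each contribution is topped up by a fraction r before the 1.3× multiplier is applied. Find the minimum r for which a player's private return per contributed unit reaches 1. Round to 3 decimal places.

5.154

With matching at rate r, one contributed unit becomes (1 + r) in the pooled fund and returns 1.3 × (1 + r) / 8 to the contributor.
Setting this equal to 1: 1 + r = 8/1.3 = 6.1538.
So the minimum matching rate is r = 6.1538 − 1 = 5.154.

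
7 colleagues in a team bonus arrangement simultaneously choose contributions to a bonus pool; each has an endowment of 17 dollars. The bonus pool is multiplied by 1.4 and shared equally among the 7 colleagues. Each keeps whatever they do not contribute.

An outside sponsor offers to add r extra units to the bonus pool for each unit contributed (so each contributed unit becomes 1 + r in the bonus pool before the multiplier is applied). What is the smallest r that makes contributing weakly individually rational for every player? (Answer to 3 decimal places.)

4.000

With matching at rate r, one contributed unit becomes (1 + r) in the bonus pool and returns 1.4 × (1 + r) / 7 to the contributor.
Setting this equal to 1: 1 + r = 7/1.4 = 5.0000.
So the minimum matching rate is r = 5.0000 − 1 = 4.000.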